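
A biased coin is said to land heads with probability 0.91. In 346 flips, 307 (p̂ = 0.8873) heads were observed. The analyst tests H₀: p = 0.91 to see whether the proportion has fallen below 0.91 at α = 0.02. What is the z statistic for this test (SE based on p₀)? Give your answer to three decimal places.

z = -1.477

p̂ = 307/346 = 0.887283.
Standard error under H₀: √(0.91×0.09/346) = 0.015385.
z = (0.887283 − 0.91)/0.015385 = -0.022717/0.015385 = -1.477.
p-value = P(Z < -1.477) ≈ 0.0699, so at α = 0.02 we fail to reject H₀.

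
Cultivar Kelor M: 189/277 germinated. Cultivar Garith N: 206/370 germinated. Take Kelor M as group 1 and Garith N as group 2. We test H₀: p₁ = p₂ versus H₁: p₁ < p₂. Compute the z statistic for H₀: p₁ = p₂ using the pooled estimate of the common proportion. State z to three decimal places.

p̂₁ = 189/277 ≈ 0.68231, p̂₂ = 206/370 ≈ 0.55676.
Pooled p̂ = (189+206)/(277+370) = 395/647 = 0.61051.
SE = √(0.237788 × 0.00631281) = 0.03874.
z = (0.68231 − 0.55676)/0.03874 = 0.12555/0.03874 = 3.241.
p-value = P(Z < 3.241) ≈ 0.9994.

z = 3.241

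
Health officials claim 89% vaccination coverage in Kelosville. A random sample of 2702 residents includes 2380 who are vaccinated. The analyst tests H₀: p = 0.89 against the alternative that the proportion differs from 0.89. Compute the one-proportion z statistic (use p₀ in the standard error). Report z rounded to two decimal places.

z = -1.52

p̂ = 2380/2702 ≈ 0.88083.
SE = √(p₀(1−p₀)/n) = √(0.0979/2702) = 0.00602.
z = (0.88083 − 0.89)/0.00602 = -0.00917/0.00602 = -1.52.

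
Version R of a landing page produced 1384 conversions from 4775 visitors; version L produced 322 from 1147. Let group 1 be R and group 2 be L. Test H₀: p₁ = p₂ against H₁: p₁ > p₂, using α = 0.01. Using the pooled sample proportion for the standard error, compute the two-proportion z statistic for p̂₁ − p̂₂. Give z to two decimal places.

p̂₁ = 1384/4775 ≈ 0.2898, p̂₂ = 322/1147 ≈ 0.2807.
Pooled p̂ = (1384+322)/(4775+1147) = 1706/5922 = 0.2881.
SE = √(p̂(1−p̂)(1/n₁+1/n₂)) = √(0.2881·0.7119·0.00108126) = √(0.000221756) = 0.0149.
z = (0.2898 − 0.2807)/0.0149 = 0.0091/0.0149 = 0.61.
p-value = P(Z > 0.612) ≈ 0.2703; since p > α = 0.01, fail to reject H₀.

z = 0.61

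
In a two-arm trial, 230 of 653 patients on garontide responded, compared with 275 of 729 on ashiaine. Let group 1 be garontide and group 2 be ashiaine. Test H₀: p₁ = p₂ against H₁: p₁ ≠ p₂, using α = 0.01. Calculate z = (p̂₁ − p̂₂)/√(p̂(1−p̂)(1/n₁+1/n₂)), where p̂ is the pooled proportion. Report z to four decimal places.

z = -0.9639

p̂₁ = 230/653 ≈ 0.3522205, p̂₂ = 275/729 ≈ 0.3772291.
Pooled p̂ = (230+275)/(653+729) = 505/1382 = 0.3654124.
SE = √(p̂(1−p̂)(1/n₁+1/n₂)) = √(0.3654124·0.6345876·0.00290314) = √(0.000673197) = 0.0259460.
z = (0.3522205 − 0.3772291)/0.0259460 = -0.0250086/0.0259460 = -0.9639.
Two-sided p-value ≈ 2·Φ(−0.964) = 0.3351, so at α = 0.01 we fail to reject H₀.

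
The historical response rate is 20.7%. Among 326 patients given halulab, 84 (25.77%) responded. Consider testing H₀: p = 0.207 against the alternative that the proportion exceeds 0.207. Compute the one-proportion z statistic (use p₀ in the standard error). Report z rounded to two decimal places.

p̂ = 84/326 = 0.2577.
Standard error under H₀: √(0.207×0.793/326) = 0.0224.
z = (0.2577 − 0.207)/0.0224 = 0.0507/0.0224 = 2.26.

z = 2.26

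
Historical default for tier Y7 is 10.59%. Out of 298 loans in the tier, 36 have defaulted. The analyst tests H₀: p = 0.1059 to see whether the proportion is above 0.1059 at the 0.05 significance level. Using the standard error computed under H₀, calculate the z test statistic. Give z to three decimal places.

p̂ = 36/298 = 0.12081.
SE = √(p₀(1−p₀)/n) = √(0.094685/298) = 0.01783.
z = (0.12081 − 0.1059)/0.01783 = 0.01491/0.01783 = 0.836.
p-value = P(Z > 0.836) ≈ 0.2015. With α = 0.05, fail to reject H₀.

z = 0.836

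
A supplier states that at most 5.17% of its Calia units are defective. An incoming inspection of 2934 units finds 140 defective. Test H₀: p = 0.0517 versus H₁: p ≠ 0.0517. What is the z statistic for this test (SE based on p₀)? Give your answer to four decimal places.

z = -0.9745

p̂ = 140/2934 ≈ 0.0477164.
Under H₀, SE = √(0.0517·0.9483/2934) = √(1.671e-05) = 0.0040878.
z = (0.0477164 − 0.0517)/0.0040878 = -0.0039836/0.0040878 = -0.9745.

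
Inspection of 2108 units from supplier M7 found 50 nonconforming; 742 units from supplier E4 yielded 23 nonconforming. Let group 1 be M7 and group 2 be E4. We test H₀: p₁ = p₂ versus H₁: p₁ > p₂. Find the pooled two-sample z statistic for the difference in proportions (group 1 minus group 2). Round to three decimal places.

z = -1.079

p̂₁ = 50/2108 = 0.023719, p̂₂ = 23/742 = 0.030997.
Pooled p̂ = (50+23)/(2108+742) = 73/2850 = 0.025614.
SE = √(0.024958 × 0.00182209) = 0.006744.
z = (0.023719 − 0.030997)/0.006744 = -0.007278/0.006744 = -1.079.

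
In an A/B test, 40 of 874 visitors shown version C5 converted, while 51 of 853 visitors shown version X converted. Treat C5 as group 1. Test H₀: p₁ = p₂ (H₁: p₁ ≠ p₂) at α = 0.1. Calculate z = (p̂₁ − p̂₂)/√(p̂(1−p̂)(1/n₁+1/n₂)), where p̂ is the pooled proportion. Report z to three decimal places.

z = -1.304

p̂₁ = 40/874 = 0.04577, p̂₂ = 51/853 = 0.05979.
Pooled p̂ = (40+51)/(874+853) = 91/1727 = 0.05269.
SE = √(p̂(1−p̂)(1/n₁+1/n₂)) = √(0.05269·0.94731·0.0023165) = √(0.00011563) = 0.01075.
z = (0.04577 − 0.05979)/0.01075 = -0.01402/0.01075 = -1.304.
p-value = 2·P(Z > 1.304) ≈ 0.1922; since p > α = 0.1, fail to reject H₀.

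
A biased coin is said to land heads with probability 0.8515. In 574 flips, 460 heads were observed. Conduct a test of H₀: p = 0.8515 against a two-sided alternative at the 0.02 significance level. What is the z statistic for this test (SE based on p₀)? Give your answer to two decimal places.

p̂ = 460/574 = 0.80139.
Standard error under H₀: √(0.8515×0.1485/574) = 0.01484.
z = (0.80139 − 0.8515)/0.01484 = -0.05011/0.01484 = -3.38.
Two-sided p-value ≈ 2·Φ(−3.376) = 0.0007; since p < α = 0.02, reject H₀.

z = -3.38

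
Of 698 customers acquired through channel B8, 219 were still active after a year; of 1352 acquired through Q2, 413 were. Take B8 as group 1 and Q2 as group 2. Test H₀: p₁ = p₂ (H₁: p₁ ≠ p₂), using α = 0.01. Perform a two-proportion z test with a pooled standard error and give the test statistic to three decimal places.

p̂₁ = 219/698 = 0.31375, p̂₂ = 413/1352 = 0.30547.
Pooled p̂ = (219+413)/(698+1352) = 632/2050 = 0.30829.
SE = √(p̂(1−p̂)(1/n₁+1/n₂)) = √(0.30829·0.69171·0.00217231) = √(0.000463241) = 0.02152.
z = (0.31375 − 0.30547)/0.02152 = 0.00828/0.02152 = 0.385.
p-value = 2·P(Z > 0.385) ≈ 0.7004. With α = 0.01, fail to reject H₀.

z = 0.385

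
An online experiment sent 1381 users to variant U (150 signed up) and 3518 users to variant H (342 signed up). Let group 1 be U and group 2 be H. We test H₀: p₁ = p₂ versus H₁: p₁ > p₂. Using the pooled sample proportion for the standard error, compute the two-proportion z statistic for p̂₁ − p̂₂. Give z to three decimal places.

p̂₁ = 150/1381 = 0.108617, p̂₂ = 342/3518 = 0.097214.
Pooled p̂ = (150+342)/(1381+3518) = 492/4899 = 0.100429.
SE = √(0.0903427 × 0.00100837) = 0.009545.
z = (0.108617 − 0.097214)/0.009545 = 0.011403/0.009545 = 1.195.
p-value = P(Z > 1.195) ≈ 0.1161.

z = 1.195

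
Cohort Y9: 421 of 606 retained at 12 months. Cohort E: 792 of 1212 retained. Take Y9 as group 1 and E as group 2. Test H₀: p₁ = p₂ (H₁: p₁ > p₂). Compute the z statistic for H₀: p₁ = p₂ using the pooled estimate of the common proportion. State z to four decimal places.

p̂₁ = 421/606 ≈ 0.694719, p̂₂ = 792/1212 ≈ 0.653465.
Pooled p̂ = (421+792)/(606+1212) = 1213/1818 = 0.667217.
SE = √(0.222039 × 0.00247525) = 0.023444.
z = (0.694719 − 0.653465)/0.023444 = 0.041254/0.023444 = 1.7597.

z = 1.7597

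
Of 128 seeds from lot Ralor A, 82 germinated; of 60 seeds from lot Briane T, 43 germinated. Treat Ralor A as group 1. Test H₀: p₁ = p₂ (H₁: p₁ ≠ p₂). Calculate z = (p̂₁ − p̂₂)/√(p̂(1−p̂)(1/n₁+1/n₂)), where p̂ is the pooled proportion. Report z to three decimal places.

z = -1.030

p̂₁ = 82/128 ≈ 0.64062, p̂₂ = 43/60 ≈ 0.71667.
Pooled p̂ = (82+43)/(128+60) = 125/188 = 0.66489.
SE = √(p̂(1−p̂)(1/n₁+1/n₂)) = √(0.66489·0.33511·0.0244792) = √(0.00545421) = 0.07385.
z = (0.64062 − 0.71667)/0.07385 = -0.07605/0.07385 = -1.030.
Two-sided p-value ≈ 2·Φ(−1.030) = 0.3032.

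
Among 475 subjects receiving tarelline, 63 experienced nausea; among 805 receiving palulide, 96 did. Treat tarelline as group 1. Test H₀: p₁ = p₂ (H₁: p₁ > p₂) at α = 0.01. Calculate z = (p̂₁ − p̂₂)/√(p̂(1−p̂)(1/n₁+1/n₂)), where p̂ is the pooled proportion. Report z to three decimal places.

p̂₁ = 63/475 = 0.13263, p̂₂ = 96/805 = 0.11925.
Pooled p̂ = (63+96)/(475+805) = 159/1280 = 0.12422.
SE = √(p̂(1−p̂)(1/n₁+1/n₂)) = √(0.12422·0.87578·0.0033475) = √(0.000364169) = 0.01908.
z = (0.13263 − 0.11925)/0.01908 = 0.01338/0.01908 = 0.701.
p-value = P(Z > 0.701) ≈ 0.2417. With α = 0.01, fail to reject H₀.

z = 0.701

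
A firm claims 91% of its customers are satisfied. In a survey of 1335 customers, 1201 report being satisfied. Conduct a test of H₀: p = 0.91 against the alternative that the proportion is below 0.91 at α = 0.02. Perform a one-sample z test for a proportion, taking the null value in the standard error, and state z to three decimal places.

p̂ = 1201/1335 ≈ 0.899625.
Standard error under H₀: √(0.91×0.09/1335) = 0.007833.
z = (0.899625 − 0.91)/0.007833 = -0.010375/0.007833 = -1.325.
p-value = P(Z < -1.325) ≈ 0.0927, so at α = 0.02 we fail to reject H₀.

z = -1.325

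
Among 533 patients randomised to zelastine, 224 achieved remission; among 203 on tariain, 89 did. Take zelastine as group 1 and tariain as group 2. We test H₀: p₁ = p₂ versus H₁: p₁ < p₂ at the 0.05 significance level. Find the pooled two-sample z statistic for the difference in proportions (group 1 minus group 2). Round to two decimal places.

z = -0.45

p̂₁ = 224/533 ≈ 0.42026, p̂₂ = 89/203 ≈ 0.43842.
Pooled p̂ = (224+89)/(533+203) = 313/736 = 0.42527.
SE = √(0.244416 × 0.00680228) = 0.04077.
z = (0.42026 − 0.43842)/0.04077 = -0.01816/0.04077 = -0.45.
p-value = P(Z < -0.445) ≈ 0.3280. With α = 0.05, fail to reject H₀.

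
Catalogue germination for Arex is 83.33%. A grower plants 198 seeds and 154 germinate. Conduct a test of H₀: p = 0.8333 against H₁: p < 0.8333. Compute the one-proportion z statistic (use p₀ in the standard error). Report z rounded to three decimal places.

p̂ = 154/198 ≈ 0.77778.
SE = √(p₀(1−p₀)/n) = √(0.13891/198) = 0.02649.
z = (0.77778 − 0.8333)/0.02649 = -0.05552/0.02649 = -2.096.
p-value = P(Z < -2.096) ≈ 0.0180.

z = -2.096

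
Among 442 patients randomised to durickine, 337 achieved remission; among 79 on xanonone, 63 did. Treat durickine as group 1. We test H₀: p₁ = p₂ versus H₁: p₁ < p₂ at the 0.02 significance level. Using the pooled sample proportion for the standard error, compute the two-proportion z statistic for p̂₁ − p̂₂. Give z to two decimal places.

p̂₁ = 337/442 ≈ 0.7624, p̂₂ = 63/79 ≈ 0.7975.
Pooled p̂ = (337+63)/(442+79) = 400/521 = 0.7678.
SE = √(0.178308 × 0.0149207) = 0.0516.
z = (0.7624 − 0.7975)/0.0516 = -0.0351/0.0516 = -0.68.
p-value = P(Z < -0.679) ≈ 0.2486, so at α = 0.02 we fail to reject H₀.

z = -0.68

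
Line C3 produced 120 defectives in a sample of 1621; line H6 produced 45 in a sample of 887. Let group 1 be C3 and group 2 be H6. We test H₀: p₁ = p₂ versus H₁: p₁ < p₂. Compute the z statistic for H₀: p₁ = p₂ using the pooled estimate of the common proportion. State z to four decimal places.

p̂₁ = 120/1621 = 0.074028, p̂₂ = 45/887 = 0.050733.
Pooled p̂ = (120+45)/(1621+887) = 165/2508 = 0.065789.
SE = √(p̂(1−p̂)(1/n₁+1/n₂)) = √(0.065789·0.934211·0.0017443) = √(0.000107207) = 0.010354.
z = (0.074028 − 0.050733)/0.010354 = 0.023295/0.010354 = 2.2499.

z = 2.2499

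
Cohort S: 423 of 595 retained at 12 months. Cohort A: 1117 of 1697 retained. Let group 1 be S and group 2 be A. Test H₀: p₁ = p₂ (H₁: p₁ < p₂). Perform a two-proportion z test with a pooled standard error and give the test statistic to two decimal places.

p̂₁ = 423/595 ≈ 0.71092, p̂₂ = 1117/1697 ≈ 0.65822.
Pooled p̂ = (423+1117)/(595+1697) = 1540/2292 = 0.67190.
SE = √(p̂(1−p̂)(1/n₁+1/n₂)) = √(0.67190·0.32810·0.00226995) = √(0.000500409) = 0.02237.
z = (0.71092 − 0.65822)/0.02237 = 0.05270/0.02237 = 2.36.
p-value = P(Z < 2.356) ≈ 0.9908.

z = 2.36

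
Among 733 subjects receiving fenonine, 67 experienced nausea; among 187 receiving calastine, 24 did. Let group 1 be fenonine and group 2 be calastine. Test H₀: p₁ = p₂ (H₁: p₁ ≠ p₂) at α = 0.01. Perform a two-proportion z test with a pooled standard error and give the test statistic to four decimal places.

z = -1.5102

p̂₁ = 67/733 = 0.091405, p̂₂ = 24/187 = 0.128342.
Pooled p̂ = (67+24)/(733+187) = 91/920 = 0.098913.
SE = √(0.0891293 × 0.00671185) = 0.024459.
z = (0.091405 − 0.128342)/0.024459 = -0.036937/0.024459 = -1.5102.
Two-sided p-value ≈ 2·Φ(−1.510) = 0.1310; since p > α = 0.01, fail to reject H₀.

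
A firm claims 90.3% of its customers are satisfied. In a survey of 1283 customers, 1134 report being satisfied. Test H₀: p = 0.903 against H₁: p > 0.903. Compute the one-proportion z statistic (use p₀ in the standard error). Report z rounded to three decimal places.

z = -2.316

p̂ = 1134/1283 ≈ 0.88387.
SE = √(p₀(1−p₀)/n) = √(0.087591/1283) = 0.00826.
z = (0.88387 − 0.903)/0.00826 = -0.01913/0.00826 = -2.316.
p-value = P(Z > -2.316) ≈ 0.9897.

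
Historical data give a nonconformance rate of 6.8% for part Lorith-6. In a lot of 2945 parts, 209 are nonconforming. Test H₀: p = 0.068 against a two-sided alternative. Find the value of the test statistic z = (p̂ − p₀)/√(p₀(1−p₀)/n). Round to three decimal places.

p̂ = 209/2945 = 0.07097.
Standard error under H₀: √(0.068×0.932/2945) = 0.00464.
z = (0.07097 − 0.068)/0.00464 = 0.00297/0.00464 = 0.640.

z = 0.640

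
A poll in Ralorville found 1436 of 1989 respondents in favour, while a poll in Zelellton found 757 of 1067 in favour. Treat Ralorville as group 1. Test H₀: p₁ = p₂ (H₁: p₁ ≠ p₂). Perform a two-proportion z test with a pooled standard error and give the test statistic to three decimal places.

p̂₁ = 1436/1989 = 0.72197, p̂₂ = 757/1067 = 0.70947.
Pooled p̂ = (1436+757)/(1989+1067) = 2193/3056 = 0.71760.
SE = √(0.202648 × 0.00143997) = 0.01708.
z = (0.72197 − 0.70947)/0.01708 = 0.01250/0.01708 = 0.732.
p-value = 2·P(Z > 0.732) ≈ 0.4641.

z = 0.732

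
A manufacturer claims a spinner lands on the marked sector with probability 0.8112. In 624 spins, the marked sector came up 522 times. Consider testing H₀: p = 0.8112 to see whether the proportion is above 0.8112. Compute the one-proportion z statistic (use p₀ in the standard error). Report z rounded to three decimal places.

z = 1.617

p̂ = 522/624 ≈ 0.83654.
Standard error under H₀: √(0.8112×0.1888/624) = 0.01567.
z = (0.83654 − 0.8112)/0.01567 = 0.02534/0.01567 = 1.617.
p-value = P(Z > 1.617) ≈ 0.0529.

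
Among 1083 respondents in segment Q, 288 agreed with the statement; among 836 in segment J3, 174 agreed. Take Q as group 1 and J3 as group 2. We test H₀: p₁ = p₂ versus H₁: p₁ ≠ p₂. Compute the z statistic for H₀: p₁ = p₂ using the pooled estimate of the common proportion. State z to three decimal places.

z = 2.936

p̂₁ = 288/1083 = 0.265928, p̂₂ = 174/836 = 0.208134.
Pooled p̂ = (288+174)/(1083+836) = 462/1919 = 0.240750.
SE = √(p̂(1−p̂)(1/n₁+1/n₂)) = √(0.240750·0.759250·0.00211953) = √(0.000387429) = 0.019683.
z = (0.265928 − 0.208134)/0.019683 = 0.057794/0.019683 = 2.936.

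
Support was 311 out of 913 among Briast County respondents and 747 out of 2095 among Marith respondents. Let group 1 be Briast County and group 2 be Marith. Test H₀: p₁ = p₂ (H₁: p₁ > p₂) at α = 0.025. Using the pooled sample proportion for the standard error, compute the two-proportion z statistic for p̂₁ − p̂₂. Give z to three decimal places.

p̂₁ = 311/913 ≈ 0.34064, p̂₂ = 747/2095 ≈ 0.35656.
Pooled p̂ = (311+747)/(913+2095) = 1058/3008 = 0.35173.
SE = √(0.228016 × 0.00157262) = 0.01894.
z = (0.34064 − 0.35656)/0.01894 = -0.01592/0.01894 = -0.841.
p-value = P(Z > -0.841) ≈ 0.7999. With α = 0.025, fail to reject H₀.

z = -0.841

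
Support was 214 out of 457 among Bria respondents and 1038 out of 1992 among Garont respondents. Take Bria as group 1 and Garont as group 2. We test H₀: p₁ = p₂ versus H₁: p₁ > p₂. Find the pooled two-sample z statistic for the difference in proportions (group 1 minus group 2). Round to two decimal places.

z = -2.04

p̂₁ = 214/457 ≈ 0.4683, p̂₂ = 1038/1992 ≈ 0.5211.
Pooled p̂ = (214+1038)/(457+1992) = 1252/2449 = 0.5112.
SE = √(0.249874 × 0.00269019) = 0.0259.
z = (0.4683 − 0.5211)/0.0259 = -0.0528/0.0259 = -2.04.
p-value = P(Z > -2.037) ≈ 0.9792.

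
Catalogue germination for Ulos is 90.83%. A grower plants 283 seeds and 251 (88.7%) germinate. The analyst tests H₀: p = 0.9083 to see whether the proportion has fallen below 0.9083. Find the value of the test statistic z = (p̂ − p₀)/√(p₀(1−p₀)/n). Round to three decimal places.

p̂ = 251/283 ≈ 0.886926.
Under H₀, SE = √(0.9083·0.0917/283) = √(0.000294315) = 0.017156.
z = (0.886926 − 0.9083)/0.017156 = -0.021374/0.017156 = -1.246.

z = -1.246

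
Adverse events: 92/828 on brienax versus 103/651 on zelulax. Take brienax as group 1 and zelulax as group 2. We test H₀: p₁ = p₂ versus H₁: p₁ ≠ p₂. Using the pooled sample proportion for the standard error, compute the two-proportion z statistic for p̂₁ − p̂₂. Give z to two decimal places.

p̂₁ = 92/828 ≈ 0.1111, p̂₂ = 103/651 ≈ 0.1582.
Pooled p̂ = (92+103)/(828+651) = 195/1479 = 0.1318.
SE = √(p̂(1−p̂)(1/n₁+1/n₂)) = √(0.1318·0.8682·0.00274383) = √(0.000314065) = 0.0177.
z = (0.1111 − 0.1582)/0.0177 = -0.0471/0.0177 = -2.66.
Two-sided p-value ≈ 2·Φ(−2.658) = 0.0079.

z = -2.66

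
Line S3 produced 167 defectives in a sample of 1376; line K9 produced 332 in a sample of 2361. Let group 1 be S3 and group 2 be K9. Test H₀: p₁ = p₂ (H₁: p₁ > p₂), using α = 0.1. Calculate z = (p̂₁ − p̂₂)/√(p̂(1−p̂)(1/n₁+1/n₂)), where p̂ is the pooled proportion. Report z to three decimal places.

z = -1.669

p̂₁ = 167/1376 ≈ 0.121366, p̂₂ = 332/2361 ≈ 0.140618.
Pooled p̂ = (167+332)/(1376+2361) = 499/3737 = 0.133530.
SE = √(p̂(1−p̂)(1/n₁+1/n₂)) = √(0.133530·0.866470·0.00115029) = √(0.000133088) = 0.011536.
z = (0.121366 − 0.140618)/0.011536 = -0.019252/0.011536 = -1.669.
p-value = P(Z > -1.669) ≈ 0.9524; since p > α = 0.1, fail to reject H₀.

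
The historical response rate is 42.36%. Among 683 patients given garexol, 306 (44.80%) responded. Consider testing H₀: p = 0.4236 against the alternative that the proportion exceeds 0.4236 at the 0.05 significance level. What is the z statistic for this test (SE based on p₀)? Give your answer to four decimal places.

z = 1.2917

p̂ = 306/683 ≈ 0.448023.
SE = √(p₀(1−p₀)/n) = √(0.24416/683) = 0.018907.
z = (0.448023 − 0.4236)/0.018907 = 0.024423/0.018907 = 1.2917.
p-value = P(Z > 1.292) ≈ 0.0982, so at α = 0.05 we fail to reject H₀.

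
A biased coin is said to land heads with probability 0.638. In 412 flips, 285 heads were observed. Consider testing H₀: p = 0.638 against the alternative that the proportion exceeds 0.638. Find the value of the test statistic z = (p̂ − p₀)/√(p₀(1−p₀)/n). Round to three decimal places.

p̂ = 285/412 ≈ 0.69175.
SE = √(p₀(1−p₀)/n) = √(0.23096/412) = 0.02368.
z = (0.69175 − 0.638)/0.02368 = 0.05375/0.02368 = 2.270.

z = 2.270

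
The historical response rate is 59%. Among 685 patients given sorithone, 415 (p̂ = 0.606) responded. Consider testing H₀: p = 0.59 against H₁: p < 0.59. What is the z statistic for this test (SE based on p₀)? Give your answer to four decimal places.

z = 0.8429

p̂ = 415/685 ≈ 0.605839.
SE = √(p₀(1−p₀)/n) = √(0.2419/685) = 0.018792.
z = (0.605839 − 0.59)/0.018792 = 0.015839/0.018792 = 0.8429.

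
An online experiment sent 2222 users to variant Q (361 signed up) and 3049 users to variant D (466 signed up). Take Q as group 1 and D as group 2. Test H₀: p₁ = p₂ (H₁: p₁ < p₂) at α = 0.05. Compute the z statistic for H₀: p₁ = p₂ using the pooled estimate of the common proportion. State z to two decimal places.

p̂₁ = 361/2222 ≈ 0.16247, p̂₂ = 466/3049 ≈ 0.15284.
Pooled p̂ = (361+466)/(2222+3049) = 827/5271 = 0.15690.
SE = √(0.13228 × 0.000778021) = 0.01014.
z = (0.16247 − 0.15284)/0.01014 = 0.00963/0.01014 = 0.95.
p-value = P(Z < 0.949) ≈ 0.8287, so at α = 0.05 we fail to reject H₀.

z = 0.95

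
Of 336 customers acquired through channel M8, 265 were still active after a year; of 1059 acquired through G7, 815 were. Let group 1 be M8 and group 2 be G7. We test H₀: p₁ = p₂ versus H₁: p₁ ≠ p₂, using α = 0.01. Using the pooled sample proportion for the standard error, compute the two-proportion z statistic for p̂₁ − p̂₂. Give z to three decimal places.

p̂₁ = 265/336 ≈ 0.788690, p̂₂ = 815/1059 ≈ 0.769594.
Pooled p̂ = (265+815)/(336+1059) = 1080/1395 = 0.774194.
SE = √(0.174818 × 0.00392048) = 0.026180.
z = (0.788690 − 0.769594)/0.026180 = 0.019096/0.026180 = 0.729.
Two-sided p-value ≈ 2·Φ(−0.729) = 0.4657; since p > α = 0.01, fail to reject H₀.

z = 0.729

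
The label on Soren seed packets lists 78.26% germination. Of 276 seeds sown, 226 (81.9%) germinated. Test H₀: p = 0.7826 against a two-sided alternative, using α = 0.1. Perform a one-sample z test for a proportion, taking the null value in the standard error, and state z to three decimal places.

p̂ = 226/276 ≈ 0.81884.
SE = √(p₀(1−p₀)/n) = √(0.17014/276) = 0.02483.
z = (0.81884 − 0.7826)/0.02483 = 0.03624/0.02483 = 1.460.
p-value = 2·P(Z > 1.460) ≈ 0.1444; since p > α = 0.1, fail to reject H₀.

z = 1.460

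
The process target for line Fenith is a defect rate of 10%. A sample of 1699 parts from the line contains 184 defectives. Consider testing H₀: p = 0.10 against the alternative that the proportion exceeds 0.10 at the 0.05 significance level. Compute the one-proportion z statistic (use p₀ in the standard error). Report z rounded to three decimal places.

p̂ = 184/1699 = 0.10830.
SE = √(p₀(1−p₀)/n) = √(0.09/1699) = 0.00728.
z = (0.10830 − 0.1)/0.00728 = 0.00830/0.00728 = 1.140.
p-value = P(Z > 1.140) ≈ 0.1271, so at α = 0.05 we fail to reject H₀.

z = 1.140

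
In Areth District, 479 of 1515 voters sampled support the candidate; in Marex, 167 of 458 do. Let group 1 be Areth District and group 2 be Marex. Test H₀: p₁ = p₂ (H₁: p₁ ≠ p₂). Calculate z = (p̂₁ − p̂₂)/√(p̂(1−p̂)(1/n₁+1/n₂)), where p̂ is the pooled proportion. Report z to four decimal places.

p̂₁ = 479/1515 = 0.3161716, p̂₂ = 167/458 = 0.3646288.
Pooled p̂ = (479+167)/(1515+458) = 646/1973 = 0.3274202.
SE = √(0.220216 × 0.00284347) = 0.0250236.
z = (0.3161716 − 0.3646288)/0.0250236 = -0.0484572/0.0250236 = -1.9365.

z = -1.9365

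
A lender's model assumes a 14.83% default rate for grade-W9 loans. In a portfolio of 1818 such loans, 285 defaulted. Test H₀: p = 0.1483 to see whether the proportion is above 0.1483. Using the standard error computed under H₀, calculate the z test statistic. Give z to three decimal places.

z = 1.016

p̂ = 285/1818 = 0.15677.
Under H₀, SE = √(0.1483·0.8517/1818) = √(6.94759e-05) = 0.00834.
z = (0.15677 − 0.1483)/0.00834 = 0.00847/0.00834 = 1.016.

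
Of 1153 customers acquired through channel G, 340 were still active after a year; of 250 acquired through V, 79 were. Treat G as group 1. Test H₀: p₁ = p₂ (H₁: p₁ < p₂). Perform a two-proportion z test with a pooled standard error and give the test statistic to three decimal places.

z = -0.661

p̂₁ = 340/1153 ≈ 0.29488, p̂₂ = 79/250 ≈ 0.31600.
Pooled p̂ = (340+79)/(1153+250) = 419/1403 = 0.29865.
SE = √(0.209456 × 0.0048673) = 0.03193.
z = (0.29488 − 0.31600)/0.03193 = -0.02112/0.03193 = -0.661.
p-value = P(Z < -0.661) ≈ 0.2542.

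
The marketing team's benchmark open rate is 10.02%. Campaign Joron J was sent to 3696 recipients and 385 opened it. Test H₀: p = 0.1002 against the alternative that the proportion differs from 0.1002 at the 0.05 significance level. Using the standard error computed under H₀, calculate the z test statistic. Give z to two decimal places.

z = 0.80

p̂ = 385/3696 = 0.10417.
Standard error under H₀: √(0.1002×0.8998/3696) = 0.00494.
z = (0.10417 − 0.1002)/0.00494 = 0.00397/0.00494 = 0.80.
Two-sided p-value ≈ 2·Φ(−0.803) = 0.4219; since p > α = 0.05, fail to reject H₀.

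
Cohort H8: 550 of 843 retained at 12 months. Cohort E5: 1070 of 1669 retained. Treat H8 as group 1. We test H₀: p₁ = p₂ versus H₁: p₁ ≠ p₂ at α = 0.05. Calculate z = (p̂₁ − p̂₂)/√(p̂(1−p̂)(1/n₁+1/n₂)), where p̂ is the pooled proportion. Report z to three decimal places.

p̂₁ = 550/843 ≈ 0.65243, p̂₂ = 1070/1669 ≈ 0.64110.
Pooled p̂ = (550+1070)/(843+1669) = 1620/2512 = 0.64490.
SE = √(p̂(1−p̂)(1/n₁+1/n₂)) = √(0.64490·0.35510·0.0017854) = √(0.000408862) = 0.02022.
z = (0.65243 − 0.64110)/0.02022 = 0.01133/0.02022 = 0.560.
Two-sided p-value ≈ 2·Φ(−0.560) = 0.5753; since p > α = 0.05, fail to reject H₀.

z = 0.560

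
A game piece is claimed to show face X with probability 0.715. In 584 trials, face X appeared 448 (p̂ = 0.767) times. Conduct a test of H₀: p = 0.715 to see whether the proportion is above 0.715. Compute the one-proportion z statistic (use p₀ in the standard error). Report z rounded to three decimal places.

z = 2.790

p̂ = 448/584 ≈ 0.76712.
Under H₀, SE = √(0.715·0.285/584) = √(0.00034893) = 0.01868.
z = (0.76712 − 0.715)/0.01868 = 0.05212/0.01868 = 2.790.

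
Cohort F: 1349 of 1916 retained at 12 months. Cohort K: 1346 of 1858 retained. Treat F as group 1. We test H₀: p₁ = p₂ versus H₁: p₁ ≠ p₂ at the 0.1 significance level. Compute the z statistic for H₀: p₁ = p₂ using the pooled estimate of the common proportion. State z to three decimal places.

z = -1.384

p̂₁ = 1349/1916 ≈ 0.70407, p̂₂ = 1346/1858 ≈ 0.72443.
Pooled p̂ = (1349+1346)/(1916+1858) = 2695/3774 = 0.71410.
SE = √(0.204163 × 0.00106013) = 0.01471.
z = (0.70407 − 0.72443)/0.01471 = -0.02036/0.01471 = -1.384.
p-value = 2·P(Z > 1.384) ≈ 0.1663; since p > α = 0.1, fail to reject H₀.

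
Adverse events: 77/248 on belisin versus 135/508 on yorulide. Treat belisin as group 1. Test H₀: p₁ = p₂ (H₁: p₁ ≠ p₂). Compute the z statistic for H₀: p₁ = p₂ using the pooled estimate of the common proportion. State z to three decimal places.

p̂₁ = 77/248 = 0.310484, p̂₂ = 135/508 = 0.265748.
Pooled p̂ = (77+135)/(248+508) = 212/756 = 0.280423.
SE = √(p̂(1−p̂)(1/n₁+1/n₂)) = √(0.280423·0.719577·0.00600076) = √(0.00121087) = 0.034798.
z = (0.310484 − 0.265748)/0.034798 = 0.044736/0.034798 = 1.286.
p-value = 2·P(Z > 1.286) ≈ 0.1986.

z = 1.286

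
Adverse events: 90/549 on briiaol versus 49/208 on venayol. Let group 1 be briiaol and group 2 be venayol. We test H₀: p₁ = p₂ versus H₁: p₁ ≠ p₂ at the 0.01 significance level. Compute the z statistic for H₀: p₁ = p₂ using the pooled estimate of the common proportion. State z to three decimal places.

p̂₁ = 90/549 = 0.16393, p̂₂ = 49/208 = 0.23558.
Pooled p̂ = (90+49)/(549+208) = 139/757 = 0.18362.
SE = √(0.149903 × 0.00662919) = 0.03152.
z = (0.16393 − 0.23558)/0.03152 = -0.07165/0.03152 = -2.273.
p-value = 2·P(Z > 2.273) ≈ 0.0230. With α = 0.01, fail to reject H₀.

z = -2.273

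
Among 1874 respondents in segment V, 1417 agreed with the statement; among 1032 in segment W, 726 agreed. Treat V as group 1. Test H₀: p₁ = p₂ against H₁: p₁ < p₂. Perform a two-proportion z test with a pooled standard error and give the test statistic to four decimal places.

p̂₁ = 1417/1874 = 0.7561366, p̂₂ = 726/1032 = 0.7034884.
Pooled p̂ = (1417+726)/(1874+1032) = 2143/2906 = 0.7374398.
SE = √(p̂(1−p̂)(1/n₁+1/n₂)) = √(0.7374398·0.2625602·0.00150261) = √(0.000290939) = 0.0170569.
z = (0.7561366 − 0.7034884)/0.0170569 = 0.0526482/0.0170569 = 3.0866.
p-value = P(Z < 3.087) ≈ 0.9990.

z = 3.0866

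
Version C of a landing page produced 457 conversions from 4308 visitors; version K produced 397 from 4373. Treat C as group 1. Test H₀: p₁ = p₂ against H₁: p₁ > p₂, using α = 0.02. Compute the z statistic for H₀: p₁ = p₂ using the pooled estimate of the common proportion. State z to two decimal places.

z = 2.39

p̂₁ = 457/4308 ≈ 0.1061, p̂₂ = 397/4373 ≈ 0.0908.
Pooled p̂ = (457+397)/(4308+4373) = 854/8681 = 0.0984.
SE = √(0.088698 × 0.000460802) = 0.0064.
z = (0.1061 − 0.0908)/0.0064 = 0.0153/0.0064 = 2.39.
p-value = P(Z > 2.393) ≈ 0.0084; since p < α = 0.02, reject H₀.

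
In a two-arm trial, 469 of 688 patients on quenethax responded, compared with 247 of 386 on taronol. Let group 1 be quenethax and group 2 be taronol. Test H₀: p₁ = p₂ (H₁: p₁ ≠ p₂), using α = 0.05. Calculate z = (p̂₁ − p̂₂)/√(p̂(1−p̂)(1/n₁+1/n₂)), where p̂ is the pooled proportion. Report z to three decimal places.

p̂₁ = 469/688 = 0.68169, p̂₂ = 247/386 = 0.63990.
Pooled p̂ = (469+247)/(688+386) = 716/1074 = 0.66667.
SE = √(p̂(1−p̂)(1/n₁+1/n₂)) = √(0.66667·0.33333·0.00404416) = √(0.000898703) = 0.02998.
z = (0.68169 − 0.63990)/0.02998 = 0.04179/0.02998 = 1.394.
Two-sided p-value ≈ 2·Φ(−1.394) = 0.1633; since p > α = 0.05, fail to reject H₀.

z = 1.394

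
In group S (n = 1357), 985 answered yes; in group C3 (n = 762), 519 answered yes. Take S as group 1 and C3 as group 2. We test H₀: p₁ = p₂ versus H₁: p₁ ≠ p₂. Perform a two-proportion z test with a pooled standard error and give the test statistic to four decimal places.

z = 2.1787

p̂₁ = 985/1357 = 0.725866, p̂₂ = 519/762 = 0.681102.
Pooled p̂ = (985+519)/(1357+762) = 1504/2119 = 0.709769.
SE = √(0.205997 × 0.00204926) = 0.020546.
z = (0.725866 − 0.681102)/0.020546 = 0.044764/0.020546 = 2.1787.
Two-sided p-value ≈ 2·Φ(−2.179) = 0.0294.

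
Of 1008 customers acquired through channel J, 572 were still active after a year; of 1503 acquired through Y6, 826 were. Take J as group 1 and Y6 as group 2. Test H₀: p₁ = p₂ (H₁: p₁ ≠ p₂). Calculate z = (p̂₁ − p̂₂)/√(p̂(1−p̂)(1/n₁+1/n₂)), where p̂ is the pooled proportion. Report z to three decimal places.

p̂₁ = 572/1008 ≈ 0.56746, p̂₂ = 826/1503 ≈ 0.54957.
Pooled p̂ = (572+826)/(1008+1503) = 1398/2511 = 0.55675.
SE = √(p̂(1−p̂)(1/n₁+1/n₂)) = √(0.55675·0.44325·0.0016574) = √(0.000409012) = 0.02022.
z = (0.56746 − 0.54957)/0.02022 = 0.01789/0.02022 = 0.885.

z = 0.885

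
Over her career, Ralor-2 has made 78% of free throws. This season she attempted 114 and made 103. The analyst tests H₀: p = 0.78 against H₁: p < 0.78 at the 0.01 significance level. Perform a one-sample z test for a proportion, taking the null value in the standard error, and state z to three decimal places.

z = 3.183

p̂ = 103/114 ≈ 0.90351.
SE = √(p₀(1−p₀)/n) = √(0.1716/114) = 0.03880.
z = (0.90351 − 0.78)/0.03880 = 0.12351/0.03880 = 3.183.
p-value = P(Z < 3.183) ≈ 0.9993. With α = 0.01, fail to reject H₀.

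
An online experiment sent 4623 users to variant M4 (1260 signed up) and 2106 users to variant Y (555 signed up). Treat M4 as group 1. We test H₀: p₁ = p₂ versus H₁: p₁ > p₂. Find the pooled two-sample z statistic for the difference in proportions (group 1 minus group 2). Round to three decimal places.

z = 0.773

p̂₁ = 1260/4623 = 0.27255, p̂₂ = 555/2106 = 0.26353.
Pooled p̂ = (1260+555)/(4623+2106) = 1815/6729 = 0.26973.
SE = √(p̂(1−p̂)(1/n₁+1/n₂)) = √(0.26973·0.73027·0.000691144) = √(0.000136138) = 0.01167.
z = (0.27255 − 0.26353)/0.01167 = 0.00902/0.01167 = 0.773.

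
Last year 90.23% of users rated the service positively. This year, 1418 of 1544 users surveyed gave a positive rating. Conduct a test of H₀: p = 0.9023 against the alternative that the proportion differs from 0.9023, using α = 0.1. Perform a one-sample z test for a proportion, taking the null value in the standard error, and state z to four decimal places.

z = 2.1299

p̂ = 1418/1544 ≈ 0.9183938.
Standard error under H₀: √(0.9023×0.0977/1544) = 0.0075561.
z = (0.9183938 − 0.9023)/0.0075561 = 0.0160938/0.0075561 = 2.1299.
Two-sided p-value ≈ 2·Φ(−2.130) = 0.0332. With α = 0.1, reject H₀.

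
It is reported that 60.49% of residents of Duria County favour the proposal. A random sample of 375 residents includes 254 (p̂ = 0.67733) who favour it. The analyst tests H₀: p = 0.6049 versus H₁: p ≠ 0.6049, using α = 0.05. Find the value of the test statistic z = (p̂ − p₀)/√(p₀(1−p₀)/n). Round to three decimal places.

z = 2.869

p̂ = 254/375 ≈ 0.67733.
Standard error under H₀: √(0.6049×0.3951/375) = 0.02525.
z = (0.67733 − 0.6049)/0.02525 = 0.07243/0.02525 = 2.869.
p-value = 2·P(Z > 2.869) ≈ 0.0041, so at α = 0.05 we reject H₀.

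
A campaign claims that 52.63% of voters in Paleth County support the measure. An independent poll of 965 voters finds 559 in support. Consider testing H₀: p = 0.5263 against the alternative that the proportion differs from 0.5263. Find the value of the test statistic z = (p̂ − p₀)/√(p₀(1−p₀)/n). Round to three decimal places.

z = 3.296

p̂ = 559/965 ≈ 0.57927.
Standard error under H₀: √(0.5263×0.4737/965) = 0.01607.
z = (0.57927 − 0.5263)/0.01607 = 0.05297/0.01607 = 3.296.
p-value = 2·P(Z > 3.296) ≈ 0.0010.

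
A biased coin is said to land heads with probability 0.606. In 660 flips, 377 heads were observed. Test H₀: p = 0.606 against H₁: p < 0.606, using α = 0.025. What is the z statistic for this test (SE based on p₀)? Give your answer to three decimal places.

z = -1.829

p̂ = 377/660 = 0.57121.
Under H₀, SE = √(0.606·0.394/660) = √(0.000361764) = 0.01902.
z = (0.57121 − 0.606)/0.01902 = -0.03479/0.01902 = -1.829.
p-value = P(Z < -1.829) ≈ 0.0337. With α = 0.025, fail to reject H₀.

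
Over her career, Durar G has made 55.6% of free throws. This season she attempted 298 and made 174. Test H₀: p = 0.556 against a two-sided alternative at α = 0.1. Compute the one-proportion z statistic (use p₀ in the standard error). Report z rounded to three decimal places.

z = 0.969

p̂ = 174/298 = 0.58389.
SE = √(p₀(1−p₀)/n) = √(0.24686/298) = 0.02878.
z = (0.58389 − 0.556)/0.02878 = 0.02789/0.02878 = 0.969.
p-value = 2·P(Z > 0.969) ≈ 0.3325. With α = 0.1, fail to reject H₀.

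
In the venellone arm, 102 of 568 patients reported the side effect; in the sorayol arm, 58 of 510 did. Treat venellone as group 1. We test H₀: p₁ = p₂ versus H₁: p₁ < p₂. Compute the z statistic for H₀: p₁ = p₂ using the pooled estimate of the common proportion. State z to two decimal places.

z = 3.04

p̂₁ = 102/568 = 0.1796, p̂₂ = 58/510 = 0.1137.
Pooled p̂ = (102+58)/(568+510) = 160/1078 = 0.1484.
SE = √(0.126394 × 0.00372135) = 0.0217.
z = (0.1796 − 0.1137)/0.0217 = 0.0659/0.0217 = 3.04.
p-value = P(Z < 3.036) ≈ 0.9988.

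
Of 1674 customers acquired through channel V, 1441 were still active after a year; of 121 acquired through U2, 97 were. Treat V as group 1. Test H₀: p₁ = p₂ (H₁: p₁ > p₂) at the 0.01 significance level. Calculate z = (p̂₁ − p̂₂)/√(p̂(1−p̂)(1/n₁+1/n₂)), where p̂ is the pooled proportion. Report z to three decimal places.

p̂₁ = 1441/1674 ≈ 0.86081, p̂₂ = 97/121 ≈ 0.80165.
Pooled p̂ = (1441+97)/(1674+121) = 1538/1795 = 0.85682.
SE = √(p̂(1−p̂)(1/n₁+1/n₂)) = √(0.85682·0.14318·0.00886183) = √(0.00108714) = 0.03297.
z = (0.86081 − 0.80165)/0.03297 = 0.05916/0.03297 = 1.794.
p-value = P(Z > 1.794) ≈ 0.0364. With α = 0.01, fail to reject H₀.

z = 1.794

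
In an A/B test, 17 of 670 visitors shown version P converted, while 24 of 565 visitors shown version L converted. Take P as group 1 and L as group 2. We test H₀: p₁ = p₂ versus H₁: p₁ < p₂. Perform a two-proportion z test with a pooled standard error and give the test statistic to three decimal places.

p̂₁ = 17/670 ≈ 0.025373, p̂₂ = 24/565 ≈ 0.042478.
Pooled p̂ = (17+24)/(670+565) = 41/1235 = 0.033198.
SE = √(p̂(1−p̂)(1/n₁+1/n₂)) = √(0.033198·0.966802·0.00326245) = √(0.000104712) = 0.010233.
z = (0.025373 − 0.042478)/0.010233 = -0.017105/0.010233 = -1.672.
p-value = P(Z < -1.672) ≈ 0.0473.

z = -1.672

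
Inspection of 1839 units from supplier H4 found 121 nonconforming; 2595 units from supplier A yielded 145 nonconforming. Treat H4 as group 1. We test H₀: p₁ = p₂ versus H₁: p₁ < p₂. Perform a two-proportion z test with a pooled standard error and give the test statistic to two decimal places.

p̂₁ = 121/1839 ≈ 0.06580, p̂₂ = 145/2595 ≈ 0.05588.
Pooled p̂ = (121+145)/(1839+2595) = 266/4434 = 0.05999.
SE = √(p̂(1−p̂)(1/n₁+1/n₂)) = √(0.05999·0.94001·0.00092913) = √(5.23956e-05) = 0.00724.
z = (0.06580 − 0.05588)/0.00724 = 0.00992/0.00724 = 1.37.

z = 1.37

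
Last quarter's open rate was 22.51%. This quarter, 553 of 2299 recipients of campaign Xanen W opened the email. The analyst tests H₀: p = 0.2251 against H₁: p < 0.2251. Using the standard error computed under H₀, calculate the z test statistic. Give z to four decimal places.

z = 1.7725

p̂ = 553/2299 = 0.2405394.
Under H₀, SE = √(0.2251·0.7749/2299) = √(7.58721e-05) = 0.0087105.
z = (0.2405394 − 0.2251)/0.0087105 = 0.0154394/0.0087105 = 1.7725.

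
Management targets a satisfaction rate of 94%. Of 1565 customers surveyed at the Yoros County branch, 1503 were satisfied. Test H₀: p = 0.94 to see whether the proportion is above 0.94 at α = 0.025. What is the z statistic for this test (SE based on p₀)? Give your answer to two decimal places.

p̂ = 1503/1565 = 0.9604.
Standard error under H₀: √(0.94×0.06/1565) = 0.0060.
z = (0.9604 − 0.94)/0.0060 = 0.0204/0.0060 = 3.40.
p-value = P(Z > 3.395) ≈ 0.0003. With α = 0.025, reject H₀.

z = 3.40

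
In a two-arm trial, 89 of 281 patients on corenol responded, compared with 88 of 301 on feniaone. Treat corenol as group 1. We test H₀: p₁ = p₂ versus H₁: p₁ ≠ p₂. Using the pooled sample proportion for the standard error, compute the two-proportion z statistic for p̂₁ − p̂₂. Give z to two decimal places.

p̂₁ = 89/281 = 0.3167, p̂₂ = 88/301 = 0.2924.
Pooled p̂ = (89+88)/(281+301) = 177/582 = 0.3041.
SE = √(0.211632 × 0.00688098) = 0.0382.
z = (0.3167 − 0.2924)/0.0382 = 0.0243/0.0382 = 0.64.

z = 0.64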